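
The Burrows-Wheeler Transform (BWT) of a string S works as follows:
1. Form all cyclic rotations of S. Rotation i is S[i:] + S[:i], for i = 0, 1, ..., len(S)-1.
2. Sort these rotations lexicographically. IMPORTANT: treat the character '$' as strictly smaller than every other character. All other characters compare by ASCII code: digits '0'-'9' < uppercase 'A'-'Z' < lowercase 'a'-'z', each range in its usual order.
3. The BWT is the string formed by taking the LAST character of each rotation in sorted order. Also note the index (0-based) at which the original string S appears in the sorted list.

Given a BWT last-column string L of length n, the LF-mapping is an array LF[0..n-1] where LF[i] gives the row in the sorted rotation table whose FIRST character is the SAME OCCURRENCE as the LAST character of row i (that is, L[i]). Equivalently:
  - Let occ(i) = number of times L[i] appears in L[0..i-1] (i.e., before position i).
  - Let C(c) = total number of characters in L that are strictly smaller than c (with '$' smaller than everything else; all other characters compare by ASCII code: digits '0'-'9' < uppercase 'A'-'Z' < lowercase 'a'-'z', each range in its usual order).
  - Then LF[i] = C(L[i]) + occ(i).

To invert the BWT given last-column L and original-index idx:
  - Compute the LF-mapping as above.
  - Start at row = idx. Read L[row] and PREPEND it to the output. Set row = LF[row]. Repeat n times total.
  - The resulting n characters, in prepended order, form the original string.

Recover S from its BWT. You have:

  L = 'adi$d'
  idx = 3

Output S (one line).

Answer: dida$

Derivation:
LF mapping: 1 2 4 0 3
Walk LF starting at row 3, prepending L[row]:
  step 1: row=3, L[3]='$', prepend. Next row=LF[3]=0
  step 2: row=0, L[0]='a', prepend. Next row=LF[0]=1
  step 3: row=1, L[1]='d', prepend. Next row=LF[1]=2
  step 4: row=2, L[2]='i', prepend. Next row=LF[2]=4
  step 5: row=4, L[4]='d', prepend. Next row=LF[4]=3
Reversed output: dida$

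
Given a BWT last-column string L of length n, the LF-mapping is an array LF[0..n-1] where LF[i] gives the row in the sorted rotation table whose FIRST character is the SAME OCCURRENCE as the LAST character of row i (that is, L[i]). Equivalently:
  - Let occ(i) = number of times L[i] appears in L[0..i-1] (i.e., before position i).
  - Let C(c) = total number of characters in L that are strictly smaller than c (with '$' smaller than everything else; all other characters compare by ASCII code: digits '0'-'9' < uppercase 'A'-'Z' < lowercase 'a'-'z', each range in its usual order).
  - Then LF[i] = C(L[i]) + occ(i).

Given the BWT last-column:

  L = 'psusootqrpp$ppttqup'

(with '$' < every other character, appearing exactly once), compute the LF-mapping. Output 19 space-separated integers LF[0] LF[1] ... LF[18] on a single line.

Answer: 3 12 17 13 1 2 14 9 11 4 5 0 6 7 15 16 10 18 8

Derivation:
Char counts: '$':1, 'o':2, 'p':6, 'q':2, 'r':1, 's':2, 't':3, 'u':2
C (first-col start): C('$')=0, C('o')=1, C('p')=3, C('q')=9, C('r')=11, C('s')=12, C('t')=14, C('u')=17
L[0]='p': occ=0, LF[0]=C('p')+0=3+0=3
L[1]='s': occ=0, LF[1]=C('s')+0=12+0=12
L[2]='u': occ=0, LF[2]=C('u')+0=17+0=17
L[3]='s': occ=1, LF[3]=C('s')+1=12+1=13
L[4]='o': occ=0, LF[4]=C('o')+0=1+0=1
L[5]='o': occ=1, LF[5]=C('o')+1=1+1=2
L[6]='t': occ=0, LF[6]=C('t')+0=14+0=14
L[7]='q': occ=0, LF[7]=C('q')+0=9+0=9
L[8]='r': occ=0, LF[8]=C('r')+0=11+0=11
L[9]='p': occ=1, LF[9]=C('p')+1=3+1=4
L[10]='p': occ=2, LF[10]=C('p')+2=3+2=5
L[11]='$': occ=0, LF[11]=C('$')+0=0+0=0
L[12]='p': occ=3, LF[12]=C('p')+3=3+3=6
L[13]='p': occ=4, LF[13]=C('p')+4=3+4=7
L[14]='t': occ=1, LF[14]=C('t')+1=14+1=15
L[15]='t': occ=2, LF[15]=C('t')+2=14+2=16
L[16]='q': occ=1, LF[16]=C('q')+1=9+1=10
L[17]='u': occ=1, LF[17]=C('u')+1=17+1=18
L[18]='p': occ=5, LF[18]=C('p')+5=3+5=8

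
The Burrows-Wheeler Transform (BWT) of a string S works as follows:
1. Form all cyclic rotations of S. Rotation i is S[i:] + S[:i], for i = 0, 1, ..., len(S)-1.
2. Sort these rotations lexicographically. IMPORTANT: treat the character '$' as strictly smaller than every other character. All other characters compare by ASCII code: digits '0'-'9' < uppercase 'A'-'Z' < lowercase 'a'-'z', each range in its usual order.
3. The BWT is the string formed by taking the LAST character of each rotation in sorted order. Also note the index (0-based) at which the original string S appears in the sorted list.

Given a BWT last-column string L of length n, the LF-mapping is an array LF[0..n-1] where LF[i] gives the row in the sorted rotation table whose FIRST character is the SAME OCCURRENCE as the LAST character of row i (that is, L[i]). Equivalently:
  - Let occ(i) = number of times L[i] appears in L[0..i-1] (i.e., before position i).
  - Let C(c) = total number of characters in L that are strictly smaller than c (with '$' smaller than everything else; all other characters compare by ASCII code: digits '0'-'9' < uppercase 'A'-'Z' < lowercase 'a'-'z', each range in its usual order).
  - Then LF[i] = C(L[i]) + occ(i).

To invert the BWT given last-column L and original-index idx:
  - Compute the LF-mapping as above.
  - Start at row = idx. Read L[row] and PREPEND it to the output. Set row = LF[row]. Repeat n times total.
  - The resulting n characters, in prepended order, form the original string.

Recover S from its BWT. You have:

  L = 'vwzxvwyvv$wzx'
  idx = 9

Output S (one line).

LF mapping: 1 5 11 8 2 6 10 3 4 0 7 12 9
Walk LF starting at row 9, prepending L[row]:
  step 1: row=9, L[9]='$', prepend. Next row=LF[9]=0
  step 2: row=0, L[0]='v', prepend. Next row=LF[0]=1
  step 3: row=1, L[1]='w', prepend. Next row=LF[1]=5
  step 4: row=5, L[5]='w', prepend. Next row=LF[5]=6
  step 5: row=6, L[6]='y', prepend. Next row=LF[6]=10
  step 6: row=10, L[10]='w', prepend. Next row=LF[10]=7
  step 7: row=7, L[7]='v', prepend. Next row=LF[7]=3
  step 8: row=3, L[3]='x', prepend. Next row=LF[3]=8
  step 9: row=8, L[8]='v', prepend. Next row=LF[8]=4
  step 10: row=4, L[4]='v', prepend. Next row=LF[4]=2
  step 11: row=2, L[2]='z', prepend. Next row=LF[2]=11
  step 12: row=11, L[11]='z', prepend. Next row=LF[11]=12
  step 13: row=12, L[12]='x', prepend. Next row=LF[12]=9
Reversed output: xzzvvxvwywwv$

Answer: xzzvvxvwywwv$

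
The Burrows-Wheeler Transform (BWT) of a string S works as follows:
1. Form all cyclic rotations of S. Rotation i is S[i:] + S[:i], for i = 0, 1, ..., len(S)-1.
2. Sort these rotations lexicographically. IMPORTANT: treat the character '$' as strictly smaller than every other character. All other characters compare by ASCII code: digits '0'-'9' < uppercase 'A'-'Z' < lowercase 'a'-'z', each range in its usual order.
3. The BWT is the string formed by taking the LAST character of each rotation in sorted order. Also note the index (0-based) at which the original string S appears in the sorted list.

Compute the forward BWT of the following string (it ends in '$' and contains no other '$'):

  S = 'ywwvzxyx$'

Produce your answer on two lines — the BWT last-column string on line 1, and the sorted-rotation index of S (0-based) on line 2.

Answer: xwwyyz$xv
6

Derivation:
All 9 rotations (rotation i = S[i:]+S[:i]):
  rot[0] = ywwvzxyx$
  rot[1] = wwvzxyx$y
  rot[2] = wvzxyx$yw
  rot[3] = vzxyx$yww
  rot[4] = zxyx$ywwv
  rot[5] = xyx$ywwvz
  rot[6] = yx$ywwvzx
  rot[7] = x$ywwvzxy
  rot[8] = $ywwvzxyx
Sorted (with $ < everything):
  sorted[0] = $ywwvzxyx  (last char: 'x')
  sorted[1] = vzxyx$yww  (last char: 'w')
  sorted[2] = wvzxyx$yw  (last char: 'w')
  sorted[3] = wwvzxyx$y  (last char: 'y')
  sorted[4] = x$ywwvzxy  (last char: 'y')
  sorted[5] = xyx$ywwvz  (last char: 'z')
  sorted[6] = ywwvzxyx$  (last char: '$')
  sorted[7] = yx$ywwvzx  (last char: 'x')
  sorted[8] = zxyx$ywwv  (last char: 'v')
Last column: xwwyyz$xv
Original string S is at sorted index 6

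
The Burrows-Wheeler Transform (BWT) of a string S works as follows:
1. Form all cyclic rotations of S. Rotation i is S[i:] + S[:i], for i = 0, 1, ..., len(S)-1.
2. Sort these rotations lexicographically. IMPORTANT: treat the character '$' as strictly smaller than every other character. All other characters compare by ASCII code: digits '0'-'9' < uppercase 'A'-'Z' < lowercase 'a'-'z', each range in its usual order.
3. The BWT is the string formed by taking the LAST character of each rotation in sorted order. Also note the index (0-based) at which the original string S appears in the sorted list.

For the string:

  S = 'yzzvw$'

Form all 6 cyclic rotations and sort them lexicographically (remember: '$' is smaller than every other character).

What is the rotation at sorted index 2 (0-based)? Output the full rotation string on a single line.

Answer: w$yzzv

Derivation:
All 6 rotations (rotation i = S[i:]+S[:i]):
  rot[0] = yzzvw$
  rot[1] = zzvw$y
  rot[2] = zvw$yz
  rot[3] = vw$yzz
  rot[4] = w$yzzv
  rot[5] = $yzzvw
Sorted (with $ < everything):
  sorted[0] = $yzzvw
  sorted[1] = vw$yzz
  sorted[2] = w$yzzv
  sorted[3] = yzzvw$
  sorted[4] = zvw$yz
  sorted[5] = zzvw$y
sorted[2] = w$yzzv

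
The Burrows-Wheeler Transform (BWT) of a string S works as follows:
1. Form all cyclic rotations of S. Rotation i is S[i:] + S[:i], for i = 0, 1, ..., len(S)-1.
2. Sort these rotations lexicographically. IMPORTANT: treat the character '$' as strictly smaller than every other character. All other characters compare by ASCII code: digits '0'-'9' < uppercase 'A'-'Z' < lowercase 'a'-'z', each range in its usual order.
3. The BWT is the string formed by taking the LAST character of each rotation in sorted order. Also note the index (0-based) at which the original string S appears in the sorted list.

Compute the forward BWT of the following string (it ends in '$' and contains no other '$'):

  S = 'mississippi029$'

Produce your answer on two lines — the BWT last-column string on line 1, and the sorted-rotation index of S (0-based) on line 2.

All 15 rotations (rotation i = S[i:]+S[:i]):
  rot[0] = mississippi029$
  rot[1] = ississippi029$m
  rot[2] = ssissippi029$mi
  rot[3] = sissippi029$mis
  rot[4] = issippi029$miss
  rot[5] = ssippi029$missi
  rot[6] = sippi029$missis
  rot[7] = ippi029$mississ
  rot[8] = ppi029$mississi
  rot[9] = pi029$mississip
  rot[10] = i029$mississipp
  rot[11] = 029$mississippi
  rot[12] = 29$mississippi0
  rot[13] = 9$mississippi02
  rot[14] = $mississippi029
Sorted (with $ < everything):
  sorted[0] = $mississippi029  (last char: '9')
  sorted[1] = 029$mississippi  (last char: 'i')
  sorted[2] = 29$mississippi0  (last char: '0')
  sorted[3] = 9$mississippi02  (last char: '2')
  sorted[4] = i029$mississipp  (last char: 'p')
  sorted[5] = ippi029$mississ  (last char: 's')
  sorted[6] = issippi029$miss  (last char: 's')
  sorted[7] = ississippi029$m  (last char: 'm')
  sorted[8] = mississippi029$  (last char: '$')
  sorted[9] = pi029$mississip  (last char: 'p')
  sorted[10] = ppi029$mississi  (last char: 'i')
  sorted[11] = sippi029$missis  (last char: 's')
  sorted[12] = sissippi029$mis  (last char: 's')
  sorted[13] = ssippi029$missi  (last char: 'i')
  sorted[14] = ssissippi029$mi  (last char: 'i')
Last column: 9i02pssm$pissii
Original string S is at sorted index 8

Answer: 9i02pssm$pissii
8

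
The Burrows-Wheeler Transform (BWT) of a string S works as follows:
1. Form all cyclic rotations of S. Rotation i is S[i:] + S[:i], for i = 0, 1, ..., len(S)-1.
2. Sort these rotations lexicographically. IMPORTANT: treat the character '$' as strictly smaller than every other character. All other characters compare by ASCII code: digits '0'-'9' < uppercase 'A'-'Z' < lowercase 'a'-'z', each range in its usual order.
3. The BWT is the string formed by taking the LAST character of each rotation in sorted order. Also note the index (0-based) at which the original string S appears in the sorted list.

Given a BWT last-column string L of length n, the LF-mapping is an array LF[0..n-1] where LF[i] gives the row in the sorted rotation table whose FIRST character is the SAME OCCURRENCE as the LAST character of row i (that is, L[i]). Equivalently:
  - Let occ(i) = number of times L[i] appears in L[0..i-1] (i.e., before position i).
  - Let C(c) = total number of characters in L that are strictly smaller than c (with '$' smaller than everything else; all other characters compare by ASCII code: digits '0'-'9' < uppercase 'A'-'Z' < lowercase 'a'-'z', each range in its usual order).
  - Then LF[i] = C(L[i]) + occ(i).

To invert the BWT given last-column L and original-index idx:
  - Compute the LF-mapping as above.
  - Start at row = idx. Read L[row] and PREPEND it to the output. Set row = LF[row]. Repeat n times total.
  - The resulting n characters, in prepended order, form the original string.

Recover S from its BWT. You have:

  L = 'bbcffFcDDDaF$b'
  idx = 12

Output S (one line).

LF mapping: 7 8 10 12 13 4 11 1 2 3 6 5 0 9
Walk LF starting at row 12, prepending L[row]:
  step 1: row=12, L[12]='$', prepend. Next row=LF[12]=0
  step 2: row=0, L[0]='b', prepend. Next row=LF[0]=7
  step 3: row=7, L[7]='D', prepend. Next row=LF[7]=1
  step 4: row=1, L[1]='b', prepend. Next row=LF[1]=8
  step 5: row=8, L[8]='D', prepend. Next row=LF[8]=2
  step 6: row=2, L[2]='c', prepend. Next row=LF[2]=10
  step 7: row=10, L[10]='a', prepend. Next row=LF[10]=6
  step 8: row=6, L[6]='c', prepend. Next row=LF[6]=11
  step 9: row=11, L[11]='F', prepend. Next row=LF[11]=5
  step 10: row=5, L[5]='F', prepend. Next row=LF[5]=4
  step 11: row=4, L[4]='f', prepend. Next row=LF[4]=13
  step 12: row=13, L[13]='b', prepend. Next row=LF[13]=9
  step 13: row=9, L[9]='D', prepend. Next row=LF[9]=3
  step 14: row=3, L[3]='f', prepend. Next row=LF[3]=12
Reversed output: fDbfFFcacDbDb$

Answer: fDbfFFcacDbDb$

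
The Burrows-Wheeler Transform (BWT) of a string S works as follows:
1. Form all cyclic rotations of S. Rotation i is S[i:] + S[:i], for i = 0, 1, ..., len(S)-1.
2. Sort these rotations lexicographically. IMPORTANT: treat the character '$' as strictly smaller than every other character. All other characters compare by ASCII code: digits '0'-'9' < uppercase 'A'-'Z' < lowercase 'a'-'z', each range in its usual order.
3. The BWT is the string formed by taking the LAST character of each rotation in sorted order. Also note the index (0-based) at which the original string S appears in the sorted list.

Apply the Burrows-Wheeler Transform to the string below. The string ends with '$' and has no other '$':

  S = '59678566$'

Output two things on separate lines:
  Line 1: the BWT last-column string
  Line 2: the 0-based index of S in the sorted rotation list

All 9 rotations (rotation i = S[i:]+S[:i]):
  rot[0] = 59678566$
  rot[1] = 9678566$5
  rot[2] = 678566$59
  rot[3] = 78566$596
  rot[4] = 8566$5967
  rot[5] = 566$59678
  rot[6] = 66$596785
  rot[7] = 6$5967856
  rot[8] = $59678566
Sorted (with $ < everything):
  sorted[0] = $59678566  (last char: '6')
  sorted[1] = 566$59678  (last char: '8')
  sorted[2] = 59678566$  (last char: '$')
  sorted[3] = 6$5967856  (last char: '6')
  sorted[4] = 66$596785  (last char: '5')
  sorted[5] = 678566$59  (last char: '9')
  sorted[6] = 78566$596  (last char: '6')
  sorted[7] = 8566$5967  (last char: '7')
  sorted[8] = 9678566$5  (last char: '5')
Last column: 68$659675
Original string S is at sorted index 2

Answer: 68$659675
2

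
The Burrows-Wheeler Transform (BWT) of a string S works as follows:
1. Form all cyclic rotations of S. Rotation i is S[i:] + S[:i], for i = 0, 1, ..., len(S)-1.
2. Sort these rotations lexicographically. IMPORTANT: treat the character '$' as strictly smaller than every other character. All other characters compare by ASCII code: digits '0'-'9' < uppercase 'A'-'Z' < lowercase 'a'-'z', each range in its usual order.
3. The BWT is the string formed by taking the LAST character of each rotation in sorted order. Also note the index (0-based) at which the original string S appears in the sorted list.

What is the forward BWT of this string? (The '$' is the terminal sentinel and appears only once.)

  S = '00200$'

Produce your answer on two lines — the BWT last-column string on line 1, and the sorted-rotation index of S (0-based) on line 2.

All 6 rotations (rotation i = S[i:]+S[:i]):
  rot[0] = 00200$
  rot[1] = 0200$0
  rot[2] = 200$00
  rot[3] = 00$002
  rot[4] = 0$0020
  rot[5] = $00200
Sorted (with $ < everything):
  sorted[0] = $00200  (last char: '0')
  sorted[1] = 0$0020  (last char: '0')
  sorted[2] = 00$002  (last char: '2')
  sorted[3] = 00200$  (last char: '$')
  sorted[4] = 0200$0  (last char: '0')
  sorted[5] = 200$00  (last char: '0')
Last column: 002$00
Original string S is at sorted index 3

Answer: 002$00
3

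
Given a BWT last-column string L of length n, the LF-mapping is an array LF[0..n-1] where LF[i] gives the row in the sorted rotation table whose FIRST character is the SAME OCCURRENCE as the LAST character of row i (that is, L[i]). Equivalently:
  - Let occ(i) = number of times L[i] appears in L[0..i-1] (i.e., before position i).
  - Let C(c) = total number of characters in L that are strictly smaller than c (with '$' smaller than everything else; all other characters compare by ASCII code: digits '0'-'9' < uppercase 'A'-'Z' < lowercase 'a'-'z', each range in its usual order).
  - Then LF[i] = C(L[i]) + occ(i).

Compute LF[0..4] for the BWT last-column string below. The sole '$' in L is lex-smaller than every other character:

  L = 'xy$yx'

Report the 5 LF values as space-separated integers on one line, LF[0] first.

Answer: 1 3 0 4 2

Derivation:
Char counts: '$':1, 'x':2, 'y':2
C (first-col start): C('$')=0, C('x')=1, C('y')=3
L[0]='x': occ=0, LF[0]=C('x')+0=1+0=1
L[1]='y': occ=0, LF[1]=C('y')+0=3+0=3
L[2]='$': occ=0, LF[2]=C('$')+0=0+0=0
L[3]='y': occ=1, LF[3]=C('y')+1=3+1=4
L[4]='x': occ=1, LF[4]=C('x')+1=1+1=2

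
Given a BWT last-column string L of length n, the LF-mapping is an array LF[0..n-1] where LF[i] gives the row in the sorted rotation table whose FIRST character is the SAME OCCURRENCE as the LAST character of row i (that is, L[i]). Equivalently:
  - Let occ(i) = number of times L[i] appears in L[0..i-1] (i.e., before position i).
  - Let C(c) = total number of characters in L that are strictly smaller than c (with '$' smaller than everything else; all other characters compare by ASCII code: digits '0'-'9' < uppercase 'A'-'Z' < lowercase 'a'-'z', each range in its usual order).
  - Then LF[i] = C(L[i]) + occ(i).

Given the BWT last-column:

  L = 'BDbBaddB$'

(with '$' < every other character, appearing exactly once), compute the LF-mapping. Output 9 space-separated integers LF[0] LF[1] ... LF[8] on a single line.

Char counts: '$':1, 'B':3, 'D':1, 'a':1, 'b':1, 'd':2
C (first-col start): C('$')=0, C('B')=1, C('D')=4, C('a')=5, C('b')=6, C('d')=7
L[0]='B': occ=0, LF[0]=C('B')+0=1+0=1
L[1]='D': occ=0, LF[1]=C('D')+0=4+0=4
L[2]='b': occ=0, LF[2]=C('b')+0=6+0=6
L[3]='B': occ=1, LF[3]=C('B')+1=1+1=2
L[4]='a': occ=0, LF[4]=C('a')+0=5+0=5
L[5]='d': occ=0, LF[5]=C('d')+0=7+0=7
L[6]='d': occ=1, LF[6]=C('d')+1=7+1=8
L[7]='B': occ=2, LF[7]=C('B')+2=1+2=3
L[8]='$': occ=0, LF[8]=C('$')+0=0+0=0

Answer: 1 4 6 2 5 7 8 3 0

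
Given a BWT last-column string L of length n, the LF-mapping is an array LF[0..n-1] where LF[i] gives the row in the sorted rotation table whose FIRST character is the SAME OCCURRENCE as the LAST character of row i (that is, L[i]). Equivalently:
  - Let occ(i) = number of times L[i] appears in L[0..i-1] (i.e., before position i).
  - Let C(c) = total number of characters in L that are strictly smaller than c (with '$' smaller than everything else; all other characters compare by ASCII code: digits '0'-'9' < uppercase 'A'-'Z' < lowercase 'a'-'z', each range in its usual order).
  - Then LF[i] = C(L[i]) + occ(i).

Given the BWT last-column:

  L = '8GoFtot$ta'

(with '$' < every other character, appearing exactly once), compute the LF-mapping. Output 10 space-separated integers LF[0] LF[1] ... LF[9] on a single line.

Char counts: '$':1, '8':1, 'F':1, 'G':1, 'a':1, 'o':2, 't':3
C (first-col start): C('$')=0, C('8')=1, C('F')=2, C('G')=3, C('a')=4, C('o')=5, C('t')=7
L[0]='8': occ=0, LF[0]=C('8')+0=1+0=1
L[1]='G': occ=0, LF[1]=C('G')+0=3+0=3
L[2]='o': occ=0, LF[2]=C('o')+0=5+0=5
L[3]='F': occ=0, LF[3]=C('F')+0=2+0=2
L[4]='t': occ=0, LF[4]=C('t')+0=7+0=7
L[5]='o': occ=1, LF[5]=C('o')+1=5+1=6
L[6]='t': occ=1, LF[6]=C('t')+1=7+1=8
L[7]='$': occ=0, LF[7]=C('$')+0=0+0=0
L[8]='t': occ=2, LF[8]=C('t')+2=7+2=9
L[9]='a': occ=0, LF[9]=C('a')+0=4+0=4

Answer: 1 3 5 2 7 6 8 0 9 4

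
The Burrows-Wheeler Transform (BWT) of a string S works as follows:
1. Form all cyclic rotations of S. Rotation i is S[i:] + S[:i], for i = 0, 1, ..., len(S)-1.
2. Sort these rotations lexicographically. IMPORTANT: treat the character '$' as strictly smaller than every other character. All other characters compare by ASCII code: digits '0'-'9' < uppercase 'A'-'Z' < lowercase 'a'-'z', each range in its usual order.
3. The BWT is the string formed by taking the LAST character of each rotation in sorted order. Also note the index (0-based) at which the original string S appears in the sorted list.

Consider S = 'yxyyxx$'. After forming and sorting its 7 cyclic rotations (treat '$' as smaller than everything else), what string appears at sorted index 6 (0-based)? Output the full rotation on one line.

All 7 rotations (rotation i = S[i:]+S[:i]):
  rot[0] = yxyyxx$
  rot[1] = xyyxx$y
  rot[2] = yyxx$yx
  rot[3] = yxx$yxy
  rot[4] = xx$yxyy
  rot[5] = x$yxyyx
  rot[6] = $yxyyxx
Sorted (with $ < everything):
  sorted[0] = $yxyyxx
  sorted[1] = x$yxyyx
  sorted[2] = xx$yxyy
  sorted[3] = xyyxx$y
  sorted[4] = yxx$yxy
  sorted[5] = yxyyxx$
  sorted[6] = yyxx$yx
sorted[6] = yyxx$yx

Answer: yyxx$yx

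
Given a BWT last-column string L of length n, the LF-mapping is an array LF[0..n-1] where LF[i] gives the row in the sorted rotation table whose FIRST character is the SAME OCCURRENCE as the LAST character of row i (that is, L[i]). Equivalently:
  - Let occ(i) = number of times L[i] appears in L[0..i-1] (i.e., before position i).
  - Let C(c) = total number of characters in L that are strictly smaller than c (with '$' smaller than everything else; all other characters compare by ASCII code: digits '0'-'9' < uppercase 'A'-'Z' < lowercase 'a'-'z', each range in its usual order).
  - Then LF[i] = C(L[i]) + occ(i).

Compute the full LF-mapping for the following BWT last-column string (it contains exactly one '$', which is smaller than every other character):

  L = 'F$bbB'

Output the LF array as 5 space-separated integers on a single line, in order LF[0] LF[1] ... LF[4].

Char counts: '$':1, 'B':1, 'F':1, 'b':2
C (first-col start): C('$')=0, C('B')=1, C('F')=2, C('b')=3
L[0]='F': occ=0, LF[0]=C('F')+0=2+0=2
L[1]='$': occ=0, LF[1]=C('$')+0=0+0=0
L[2]='b': occ=0, LF[2]=C('b')+0=3+0=3
L[3]='b': occ=1, LF[3]=C('b')+1=3+1=4
L[4]='B': occ=0, LF[4]=C('B')+0=1+0=1

Answer: 2 0 3 4 1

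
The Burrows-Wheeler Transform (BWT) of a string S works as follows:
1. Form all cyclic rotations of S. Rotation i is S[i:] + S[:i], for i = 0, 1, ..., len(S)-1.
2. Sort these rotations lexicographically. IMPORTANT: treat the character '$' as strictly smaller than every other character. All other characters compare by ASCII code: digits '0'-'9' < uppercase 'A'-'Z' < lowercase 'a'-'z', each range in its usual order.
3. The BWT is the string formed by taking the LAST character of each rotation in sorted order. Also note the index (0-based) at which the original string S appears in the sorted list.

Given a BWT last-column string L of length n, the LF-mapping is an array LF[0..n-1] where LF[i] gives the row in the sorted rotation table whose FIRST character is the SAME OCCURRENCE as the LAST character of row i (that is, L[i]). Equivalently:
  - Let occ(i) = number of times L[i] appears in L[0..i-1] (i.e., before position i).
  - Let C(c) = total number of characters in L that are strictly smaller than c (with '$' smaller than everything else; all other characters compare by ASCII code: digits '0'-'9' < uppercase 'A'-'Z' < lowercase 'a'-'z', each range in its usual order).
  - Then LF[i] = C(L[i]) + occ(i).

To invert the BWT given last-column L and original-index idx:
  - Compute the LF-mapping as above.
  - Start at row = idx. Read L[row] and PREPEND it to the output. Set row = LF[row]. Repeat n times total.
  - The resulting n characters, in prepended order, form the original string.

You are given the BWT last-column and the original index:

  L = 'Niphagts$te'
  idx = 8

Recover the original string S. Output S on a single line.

Answer: spaghettiN$

Derivation:
LF mapping: 1 6 7 5 2 4 9 8 0 10 3
Walk LF starting at row 8, prepending L[row]:
  step 1: row=8, L[8]='$', prepend. Next row=LF[8]=0
  step 2: row=0, L[0]='N', prepend. Next row=LF[0]=1
  step 3: row=1, L[1]='i', prepend. Next row=LF[1]=6
  step 4: row=6, L[6]='t', prepend. Next row=LF[6]=9
  step 5: row=9, L[9]='t', prepend. Next row=LF[9]=10
  step 6: row=10, L[10]='e', prepend. Next row=LF[10]=3
  step 7: row=3, L[3]='h', prepend. Next row=LF[3]=5
  step 8: row=5, L[5]='g', prepend. Next row=LF[5]=4
  step 9: row=4, L[4]='a', prepend. Next row=LF[4]=2
  step 10: row=2, L[2]='p', prepend. Next row=LF[2]=7
  step 11: row=7, L[7]='s', prepend. Next row=LF[7]=8
Reversed output: spaghettiN$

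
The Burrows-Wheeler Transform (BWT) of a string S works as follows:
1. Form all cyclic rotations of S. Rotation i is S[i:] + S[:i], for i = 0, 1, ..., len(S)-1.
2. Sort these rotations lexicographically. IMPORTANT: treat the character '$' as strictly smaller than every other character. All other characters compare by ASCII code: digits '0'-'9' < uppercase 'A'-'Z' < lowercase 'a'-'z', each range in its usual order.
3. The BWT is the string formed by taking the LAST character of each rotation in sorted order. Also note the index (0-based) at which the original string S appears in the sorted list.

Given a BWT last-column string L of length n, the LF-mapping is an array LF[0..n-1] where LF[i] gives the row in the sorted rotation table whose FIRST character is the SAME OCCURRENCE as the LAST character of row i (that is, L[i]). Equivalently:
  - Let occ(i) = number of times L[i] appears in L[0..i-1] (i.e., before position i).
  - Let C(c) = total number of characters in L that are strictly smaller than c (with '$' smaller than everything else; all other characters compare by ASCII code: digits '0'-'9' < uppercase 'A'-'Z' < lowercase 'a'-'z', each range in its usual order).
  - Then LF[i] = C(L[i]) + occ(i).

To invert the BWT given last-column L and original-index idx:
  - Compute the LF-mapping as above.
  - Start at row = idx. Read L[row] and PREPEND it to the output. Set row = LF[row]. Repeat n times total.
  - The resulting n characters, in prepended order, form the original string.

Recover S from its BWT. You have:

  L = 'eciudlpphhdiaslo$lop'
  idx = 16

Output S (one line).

LF mapping: 5 2 8 19 3 10 15 16 6 7 4 9 1 18 11 13 0 12 14 17
Walk LF starting at row 16, prepending L[row]:
  step 1: row=16, L[16]='$', prepend. Next row=LF[16]=0
  step 2: row=0, L[0]='e', prepend. Next row=LF[0]=5
  step 3: row=5, L[5]='l', prepend. Next row=LF[5]=10
  step 4: row=10, L[10]='d', prepend. Next row=LF[10]=4
  step 5: row=4, L[4]='d', prepend. Next row=LF[4]=3
  step 6: row=3, L[3]='u', prepend. Next row=LF[3]=19
  step 7: row=19, L[19]='p', prepend. Next row=LF[19]=17
  step 8: row=17, L[17]='l', prepend. Next row=LF[17]=12
  step 9: row=12, L[12]='a', prepend. Next row=LF[12]=1
  step 10: row=1, L[1]='c', prepend. Next row=LF[1]=2
  step 11: row=2, L[2]='i', prepend. Next row=LF[2]=8
  step 12: row=8, L[8]='h', prepend. Next row=LF[8]=6
  step 13: row=6, L[6]='p', prepend. Next row=LF[6]=15
  step 14: row=15, L[15]='o', prepend. Next row=LF[15]=13
  step 15: row=13, L[13]='s', prepend. Next row=LF[13]=18
  step 16: row=18, L[18]='o', prepend. Next row=LF[18]=14
  step 17: row=14, L[14]='l', prepend. Next row=LF[14]=11
  step 18: row=11, L[11]='i', prepend. Next row=LF[11]=9
  step 19: row=9, L[9]='h', prepend. Next row=LF[9]=7
  step 20: row=7, L[7]='p', prepend. Next row=LF[7]=16
Reversed output: philosophicalpuddle$

Answer: philosophicalpuddle$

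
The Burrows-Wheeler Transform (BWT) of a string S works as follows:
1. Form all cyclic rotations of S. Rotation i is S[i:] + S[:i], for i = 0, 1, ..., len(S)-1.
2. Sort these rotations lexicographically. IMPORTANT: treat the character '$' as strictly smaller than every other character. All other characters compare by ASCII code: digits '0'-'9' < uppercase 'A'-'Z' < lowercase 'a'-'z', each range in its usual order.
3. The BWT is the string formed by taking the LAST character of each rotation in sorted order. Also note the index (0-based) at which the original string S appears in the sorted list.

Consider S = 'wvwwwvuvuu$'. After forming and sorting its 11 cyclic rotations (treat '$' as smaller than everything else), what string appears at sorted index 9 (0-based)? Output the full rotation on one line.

Answer: wwvuvuu$wvw

Derivation:
All 11 rotations (rotation i = S[i:]+S[:i]):
  rot[0] = wvwwwvuvuu$
  rot[1] = vwwwvuvuu$w
  rot[2] = wwwvuvuu$wv
  rot[3] = wwvuvuu$wvw
  rot[4] = wvuvuu$wvww
  rot[5] = vuvuu$wvwww
  rot[6] = uvuu$wvwwwv
  rot[7] = vuu$wvwwwvu
  rot[8] = uu$wvwwwvuv
  rot[9] = u$wvwwwvuvu
  rot[10] = $wvwwwvuvuu
Sorted (with $ < everything):
  sorted[0] = $wvwwwvuvuu
  sorted[1] = u$wvwwwvuvu
  sorted[2] = uu$wvwwwvuv
  sorted[3] = uvuu$wvwwwv
  sorted[4] = vuu$wvwwwvu
  sorted[5] = vuvuu$wvwww
  sorted[6] = vwwwvuvuu$w
  sorted[7] = wvuvuu$wvww
  sorted[8] = wvwwwvuvuu$
  sorted[9] = wwvuvuu$wvw
  sorted[10] = wwwvuvuu$wv
sorted[9] = wwvuvuu$wvw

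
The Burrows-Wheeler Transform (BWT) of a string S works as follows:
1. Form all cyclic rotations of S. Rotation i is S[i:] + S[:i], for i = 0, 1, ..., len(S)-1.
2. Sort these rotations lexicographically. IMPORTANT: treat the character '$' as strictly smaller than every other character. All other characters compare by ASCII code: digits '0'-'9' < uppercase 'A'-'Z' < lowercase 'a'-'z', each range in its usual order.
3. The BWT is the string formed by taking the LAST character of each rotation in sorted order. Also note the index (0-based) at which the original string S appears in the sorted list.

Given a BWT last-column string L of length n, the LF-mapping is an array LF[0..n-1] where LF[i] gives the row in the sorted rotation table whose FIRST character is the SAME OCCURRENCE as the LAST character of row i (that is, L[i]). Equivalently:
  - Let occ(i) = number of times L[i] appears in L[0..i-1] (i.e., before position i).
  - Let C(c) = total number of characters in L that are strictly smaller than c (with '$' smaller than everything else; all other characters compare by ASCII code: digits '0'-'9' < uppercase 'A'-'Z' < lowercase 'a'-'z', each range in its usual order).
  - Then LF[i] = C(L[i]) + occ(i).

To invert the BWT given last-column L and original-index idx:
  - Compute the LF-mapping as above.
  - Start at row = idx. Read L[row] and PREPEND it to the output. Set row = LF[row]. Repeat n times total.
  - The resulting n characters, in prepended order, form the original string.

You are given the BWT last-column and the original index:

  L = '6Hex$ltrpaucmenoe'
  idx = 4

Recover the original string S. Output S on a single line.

LF mapping: 1 2 5 16 0 8 14 13 12 3 15 4 9 6 10 11 7
Walk LF starting at row 4, prepending L[row]:
  step 1: row=4, L[4]='$', prepend. Next row=LF[4]=0
  step 2: row=0, L[0]='6', prepend. Next row=LF[0]=1
  step 3: row=1, L[1]='H', prepend. Next row=LF[1]=2
  step 4: row=2, L[2]='e', prepend. Next row=LF[2]=5
  step 5: row=5, L[5]='l', prepend. Next row=LF[5]=8
  step 6: row=8, L[8]='p', prepend. Next row=LF[8]=12
  step 7: row=12, L[12]='m', prepend. Next row=LF[12]=9
  step 8: row=9, L[9]='a', prepend. Next row=LF[9]=3
  step 9: row=3, L[3]='x', prepend. Next row=LF[3]=16
  step 10: row=16, L[16]='e', prepend. Next row=LF[16]=7
  step 11: row=7, L[7]='r', prepend. Next row=LF[7]=13
  step 12: row=13, L[13]='e', prepend. Next row=LF[13]=6
  step 13: row=6, L[6]='t', prepend. Next row=LF[6]=14
  step 14: row=14, L[14]='n', prepend. Next row=LF[14]=10
  step 15: row=10, L[10]='u', prepend. Next row=LF[10]=15
  step 16: row=15, L[15]='o', prepend. Next row=LF[15]=11
  step 17: row=11, L[11]='c', prepend. Next row=LF[11]=4
Reversed output: counterexampleH6$

Answer: counterexampleH6$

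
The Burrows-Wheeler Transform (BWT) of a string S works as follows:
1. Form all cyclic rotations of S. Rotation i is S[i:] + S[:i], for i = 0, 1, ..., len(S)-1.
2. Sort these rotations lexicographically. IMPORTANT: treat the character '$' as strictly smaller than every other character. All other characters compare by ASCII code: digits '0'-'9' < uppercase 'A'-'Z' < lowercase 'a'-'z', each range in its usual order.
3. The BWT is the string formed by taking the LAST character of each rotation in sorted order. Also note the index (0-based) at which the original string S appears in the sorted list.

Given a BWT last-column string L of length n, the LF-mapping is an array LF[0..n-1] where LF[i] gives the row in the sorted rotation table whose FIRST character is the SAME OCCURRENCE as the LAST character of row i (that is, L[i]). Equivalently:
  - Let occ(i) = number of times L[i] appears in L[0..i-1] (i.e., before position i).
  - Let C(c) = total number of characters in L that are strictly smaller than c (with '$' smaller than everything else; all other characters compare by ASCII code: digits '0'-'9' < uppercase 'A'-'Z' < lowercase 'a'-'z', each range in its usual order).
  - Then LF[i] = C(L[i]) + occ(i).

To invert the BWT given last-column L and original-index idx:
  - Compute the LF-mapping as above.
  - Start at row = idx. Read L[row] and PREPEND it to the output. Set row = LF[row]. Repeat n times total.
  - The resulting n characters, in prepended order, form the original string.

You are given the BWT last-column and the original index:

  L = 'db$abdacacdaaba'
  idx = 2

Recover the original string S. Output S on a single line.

LF mapping: 12 7 0 1 8 13 2 10 3 11 14 4 5 9 6
Walk LF starting at row 2, prepending L[row]:
  step 1: row=2, L[2]='$', prepend. Next row=LF[2]=0
  step 2: row=0, L[0]='d', prepend. Next row=LF[0]=12
  step 3: row=12, L[12]='a', prepend. Next row=LF[12]=5
  step 4: row=5, L[5]='d', prepend. Next row=LF[5]=13
  step 5: row=13, L[13]='b', prepend. Next row=LF[13]=9
  step 6: row=9, L[9]='c', prepend. Next row=LF[9]=11
  step 7: row=11, L[11]='a', prepend. Next row=LF[11]=4
  step 8: row=4, L[4]='b', prepend. Next row=LF[4]=8
  step 9: row=8, L[8]='a', prepend. Next row=LF[8]=3
  step 10: row=3, L[3]='a', prepend. Next row=LF[3]=1
  step 11: row=1, L[1]='b', prepend. Next row=LF[1]=7
  step 12: row=7, L[7]='c', prepend. Next row=LF[7]=10
  step 13: row=10, L[10]='d', prepend. Next row=LF[10]=14
  step 14: row=14, L[14]='a', prepend. Next row=LF[14]=6
  step 15: row=6, L[6]='a', prepend. Next row=LF[6]=2
Reversed output: aadcbaabacbdad$

Answer: aadcbaabacbdad$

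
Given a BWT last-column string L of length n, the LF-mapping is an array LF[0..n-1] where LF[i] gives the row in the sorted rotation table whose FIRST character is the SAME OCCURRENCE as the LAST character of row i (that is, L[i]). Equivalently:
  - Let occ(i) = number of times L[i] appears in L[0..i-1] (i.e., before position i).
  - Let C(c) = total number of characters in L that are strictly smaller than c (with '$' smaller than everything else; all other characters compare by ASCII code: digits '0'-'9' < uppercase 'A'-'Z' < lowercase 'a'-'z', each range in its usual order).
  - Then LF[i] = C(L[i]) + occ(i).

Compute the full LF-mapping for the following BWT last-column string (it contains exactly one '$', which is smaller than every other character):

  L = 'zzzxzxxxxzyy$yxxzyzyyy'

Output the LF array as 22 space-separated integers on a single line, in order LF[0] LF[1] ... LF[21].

Answer: 15 16 17 1 18 2 3 4 5 19 8 9 0 10 6 7 20 11 21 12 13 14

Derivation:
Char counts: '$':1, 'x':7, 'y':7, 'z':7
C (first-col start): C('$')=0, C('x')=1, C('y')=8, C('z')=15
L[0]='z': occ=0, LF[0]=C('z')+0=15+0=15
L[1]='z': occ=1, LF[1]=C('z')+1=15+1=16
L[2]='z': occ=2, LF[2]=C('z')+2=15+2=17
L[3]='x': occ=0, LF[3]=C('x')+0=1+0=1
L[4]='z': occ=3, LF[4]=C('z')+3=15+3=18
L[5]='x': occ=1, LF[5]=C('x')+1=1+1=2
L[6]='x': occ=2, LF[6]=C('x')+2=1+2=3
L[7]='x': occ=3, LF[7]=C('x')+3=1+3=4
L[8]='x': occ=4, LF[8]=C('x')+4=1+4=5
L[9]='z': occ=4, LF[9]=C('z')+4=15+4=19
L[10]='y': occ=0, LF[10]=C('y')+0=8+0=8
L[11]='y': occ=1, LF[11]=C('y')+1=8+1=9
L[12]='$': occ=0, LF[12]=C('$')+0=0+0=0
L[13]='y': occ=2, LF[13]=C('y')+2=8+2=10
L[14]='x': occ=5, LF[14]=C('x')+5=1+5=6
L[15]='x': occ=6, LF[15]=C('x')+6=1+6=7
L[16]='z': occ=5, LF[16]=C('z')+5=15+5=20
L[17]='y': occ=3, LF[17]=C('y')+3=8+3=11
L[18]='z': occ=6, LF[18]=C('z')+6=15+6=21
L[19]='y': occ=4, LF[19]=C('y')+4=8+4=12
L[20]='y': occ=5, LF[20]=C('y')+5=8+5=13
L[21]='y': occ=6, LF[21]=C('y')+6=8+6=14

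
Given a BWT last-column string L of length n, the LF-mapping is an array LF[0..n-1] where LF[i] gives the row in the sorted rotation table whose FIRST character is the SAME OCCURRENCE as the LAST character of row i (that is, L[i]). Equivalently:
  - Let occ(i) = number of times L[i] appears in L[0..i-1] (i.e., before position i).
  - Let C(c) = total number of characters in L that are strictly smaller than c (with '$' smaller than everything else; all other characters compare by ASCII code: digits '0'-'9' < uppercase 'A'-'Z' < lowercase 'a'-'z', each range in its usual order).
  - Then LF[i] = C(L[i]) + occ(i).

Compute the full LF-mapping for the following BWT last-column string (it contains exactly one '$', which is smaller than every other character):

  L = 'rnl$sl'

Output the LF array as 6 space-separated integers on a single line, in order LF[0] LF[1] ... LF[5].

Char counts: '$':1, 'l':2, 'n':1, 'r':1, 's':1
C (first-col start): C('$')=0, C('l')=1, C('n')=3, C('r')=4, C('s')=5
L[0]='r': occ=0, LF[0]=C('r')+0=4+0=4
L[1]='n': occ=0, LF[1]=C('n')+0=3+0=3
L[2]='l': occ=0, LF[2]=C('l')+0=1+0=1
L[3]='$': occ=0, LF[3]=C('$')+0=0+0=0
L[4]='s': occ=0, LF[4]=C('s')+0=5+0=5
L[5]='l': occ=1, LF[5]=C('l')+1=1+1=2

Answer: 4 3 1 0 5 2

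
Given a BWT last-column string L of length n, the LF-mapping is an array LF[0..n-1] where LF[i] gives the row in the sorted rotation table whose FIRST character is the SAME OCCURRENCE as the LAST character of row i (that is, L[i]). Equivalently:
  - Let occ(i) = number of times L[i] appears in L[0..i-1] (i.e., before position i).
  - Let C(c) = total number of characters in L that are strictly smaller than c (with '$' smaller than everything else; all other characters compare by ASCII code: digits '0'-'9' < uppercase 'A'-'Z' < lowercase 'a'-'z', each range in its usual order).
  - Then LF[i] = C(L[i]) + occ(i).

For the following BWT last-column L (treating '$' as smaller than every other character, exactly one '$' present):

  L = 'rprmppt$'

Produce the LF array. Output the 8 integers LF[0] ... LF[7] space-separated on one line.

Char counts: '$':1, 'm':1, 'p':3, 'r':2, 't':1
C (first-col start): C('$')=0, C('m')=1, C('p')=2, C('r')=5, C('t')=7
L[0]='r': occ=0, LF[0]=C('r')+0=5+0=5
L[1]='p': occ=0, LF[1]=C('p')+0=2+0=2
L[2]='r': occ=1, LF[2]=C('r')+1=5+1=6
L[3]='m': occ=0, LF[3]=C('m')+0=1+0=1
L[4]='p': occ=1, LF[4]=C('p')+1=2+1=3
L[5]='p': occ=2, LF[5]=C('p')+2=2+2=4
L[6]='t': occ=0, LF[6]=C('t')+0=7+0=7
L[7]='$': occ=0, LF[7]=C('$')+0=0+0=0

Answer: 5 2 6 1 3 4 7 0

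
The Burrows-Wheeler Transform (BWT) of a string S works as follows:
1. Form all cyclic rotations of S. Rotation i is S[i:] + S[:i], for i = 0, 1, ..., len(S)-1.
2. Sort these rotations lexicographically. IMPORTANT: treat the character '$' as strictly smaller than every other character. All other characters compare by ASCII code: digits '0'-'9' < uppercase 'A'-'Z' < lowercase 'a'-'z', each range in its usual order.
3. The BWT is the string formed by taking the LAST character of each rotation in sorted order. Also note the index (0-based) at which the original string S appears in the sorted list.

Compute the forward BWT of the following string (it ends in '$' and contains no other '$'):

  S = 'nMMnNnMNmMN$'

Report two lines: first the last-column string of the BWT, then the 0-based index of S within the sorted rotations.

Answer: NnmnMMMnN$NM
9

Derivation:
All 12 rotations (rotation i = S[i:]+S[:i]):
  rot[0] = nMMnNnMNmMN$
  rot[1] = MMnNnMNmMN$n
  rot[2] = MnNnMNmMN$nM
  rot[3] = nNnMNmMN$nMM
  rot[4] = NnMNmMN$nMMn
  rot[5] = nMNmMN$nMMnN
  rot[6] = MNmMN$nMMnNn
  rot[7] = NmMN$nMMnNnM
  rot[8] = mMN$nMMnNnMN
  rot[9] = MN$nMMnNnMNm
  rot[10] = N$nMMnNnMNmM
  rot[11] = $nMMnNnMNmMN
Sorted (with $ < everything):
  sorted[0] = $nMMnNnMNmMN  (last char: 'N')
  sorted[1] = MMnNnMNmMN$n  (last char: 'n')
  sorted[2] = MN$nMMnNnMNm  (last char: 'm')
  sorted[3] = MNmMN$nMMnNn  (last char: 'n')
  sorted[4] = MnNnMNmMN$nM  (last char: 'M')
  sorted[5] = N$nMMnNnMNmM  (last char: 'M')
  sorted[6] = NmMN$nMMnNnM  (last char: 'M')
  sorted[7] = NnMNmMN$nMMn  (last char: 'n')
  sorted[8] = mMN$nMMnNnMN  (last char: 'N')
  sorted[9] = nMMnNnMNmMN$  (last char: '$')
  sorted[10] = nMNmMN$nMMnN  (last char: 'N')
  sorted[11] = nNnMNmMN$nMM  (last char: 'M')
Last column: NnmnMMMnN$NM
Original string S is at sorted index 9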